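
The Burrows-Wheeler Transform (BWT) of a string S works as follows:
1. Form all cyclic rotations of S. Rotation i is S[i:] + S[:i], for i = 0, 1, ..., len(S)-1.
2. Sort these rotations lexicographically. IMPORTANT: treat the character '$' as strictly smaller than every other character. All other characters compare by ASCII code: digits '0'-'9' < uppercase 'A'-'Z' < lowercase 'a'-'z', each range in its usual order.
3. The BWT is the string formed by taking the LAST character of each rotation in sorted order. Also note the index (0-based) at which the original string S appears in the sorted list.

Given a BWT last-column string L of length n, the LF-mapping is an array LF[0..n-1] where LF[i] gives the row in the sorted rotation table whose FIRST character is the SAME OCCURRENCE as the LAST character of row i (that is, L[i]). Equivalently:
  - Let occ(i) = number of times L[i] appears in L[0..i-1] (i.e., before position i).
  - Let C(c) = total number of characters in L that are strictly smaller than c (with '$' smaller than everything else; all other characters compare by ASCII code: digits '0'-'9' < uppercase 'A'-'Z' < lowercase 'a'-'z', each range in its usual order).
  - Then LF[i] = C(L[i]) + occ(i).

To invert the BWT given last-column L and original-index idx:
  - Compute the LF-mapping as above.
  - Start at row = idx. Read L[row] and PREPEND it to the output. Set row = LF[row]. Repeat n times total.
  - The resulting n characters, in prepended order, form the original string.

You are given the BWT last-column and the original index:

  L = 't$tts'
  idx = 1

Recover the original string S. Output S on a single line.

Answer: sttt$

Derivation:
LF mapping: 2 0 3 4 1
Walk LF starting at row 1, prepending L[row]:
  step 1: row=1, L[1]='$', prepend. Next row=LF[1]=0
  step 2: row=0, L[0]='t', prepend. Next row=LF[0]=2
  step 3: row=2, L[2]='t', prepend. Next row=LF[2]=3
  step 4: row=3, L[3]='t', prepend. Next row=LF[3]=4
  step 5: row=4, L[4]='s', prepend. Next row=LF[4]=1
Reversed output: sttt$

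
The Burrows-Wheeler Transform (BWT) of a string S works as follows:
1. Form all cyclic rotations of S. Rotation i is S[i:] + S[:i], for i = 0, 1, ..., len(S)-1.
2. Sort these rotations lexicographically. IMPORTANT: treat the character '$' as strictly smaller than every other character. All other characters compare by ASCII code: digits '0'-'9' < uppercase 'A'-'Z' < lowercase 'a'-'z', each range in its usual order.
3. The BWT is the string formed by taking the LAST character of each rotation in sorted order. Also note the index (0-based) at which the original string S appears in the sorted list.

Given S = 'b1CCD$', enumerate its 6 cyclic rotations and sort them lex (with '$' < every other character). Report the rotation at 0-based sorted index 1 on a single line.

Answer: 1CCD$b

Derivation:
All 6 rotations (rotation i = S[i:]+S[:i]):
  rot[0] = b1CCD$
  rot[1] = 1CCD$b
  rot[2] = CCD$b1
  rot[3] = CD$b1C
  rot[4] = D$b1CC
  rot[5] = $b1CCD
Sorted (with $ < everything):
  sorted[0] = $b1CCD
  sorted[1] = 1CCD$b
  sorted[2] = CCD$b1
  sorted[3] = CD$b1C
  sorted[4] = D$b1CC
  sorted[5] = b1CCD$
sorted[1] = 1CCD$b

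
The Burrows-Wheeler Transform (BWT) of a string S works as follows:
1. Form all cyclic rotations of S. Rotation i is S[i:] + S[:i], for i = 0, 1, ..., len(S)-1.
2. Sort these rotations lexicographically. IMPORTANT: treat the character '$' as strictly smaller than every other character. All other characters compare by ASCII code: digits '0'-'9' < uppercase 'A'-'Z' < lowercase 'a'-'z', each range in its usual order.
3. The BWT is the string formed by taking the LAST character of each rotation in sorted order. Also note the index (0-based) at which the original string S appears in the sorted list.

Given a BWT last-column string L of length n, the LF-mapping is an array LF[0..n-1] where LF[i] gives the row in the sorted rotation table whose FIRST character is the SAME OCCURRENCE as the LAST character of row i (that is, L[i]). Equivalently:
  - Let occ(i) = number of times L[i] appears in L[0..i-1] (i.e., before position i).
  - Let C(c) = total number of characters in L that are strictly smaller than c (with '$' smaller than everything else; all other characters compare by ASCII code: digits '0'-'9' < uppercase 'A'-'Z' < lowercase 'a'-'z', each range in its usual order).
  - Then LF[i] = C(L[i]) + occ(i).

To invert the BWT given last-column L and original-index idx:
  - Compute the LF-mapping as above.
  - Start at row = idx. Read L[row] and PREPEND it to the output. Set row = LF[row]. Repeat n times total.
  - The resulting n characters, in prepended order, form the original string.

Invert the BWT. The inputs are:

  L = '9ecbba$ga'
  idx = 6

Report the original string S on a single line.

LF mapping: 1 7 6 4 5 2 0 8 3
Walk LF starting at row 6, prepending L[row]:
  step 1: row=6, L[6]='$', prepend. Next row=LF[6]=0
  step 2: row=0, L[0]='9', prepend. Next row=LF[0]=1
  step 3: row=1, L[1]='e', prepend. Next row=LF[1]=7
  step 4: row=7, L[7]='g', prepend. Next row=LF[7]=8
  step 5: row=8, L[8]='a', prepend. Next row=LF[8]=3
  step 6: row=3, L[3]='b', prepend. Next row=LF[3]=4
  step 7: row=4, L[4]='b', prepend. Next row=LF[4]=5
  step 8: row=5, L[5]='a', prepend. Next row=LF[5]=2
  step 9: row=2, L[2]='c', prepend. Next row=LF[2]=6
Reversed output: cabbage9$

Answer: cabbage9$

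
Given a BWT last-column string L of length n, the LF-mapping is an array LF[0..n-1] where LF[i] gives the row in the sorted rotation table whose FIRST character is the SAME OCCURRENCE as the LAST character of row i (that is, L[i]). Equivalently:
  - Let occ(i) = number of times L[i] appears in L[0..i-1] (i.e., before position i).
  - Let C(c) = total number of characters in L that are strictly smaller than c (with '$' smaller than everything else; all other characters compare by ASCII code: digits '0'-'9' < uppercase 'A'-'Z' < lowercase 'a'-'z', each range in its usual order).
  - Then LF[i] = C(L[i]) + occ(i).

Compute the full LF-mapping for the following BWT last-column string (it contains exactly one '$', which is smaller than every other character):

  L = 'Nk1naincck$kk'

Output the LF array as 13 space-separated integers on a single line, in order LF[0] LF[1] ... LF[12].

Char counts: '$':1, '1':1, 'N':1, 'a':1, 'c':2, 'i':1, 'k':4, 'n':2
C (first-col start): C('$')=0, C('1')=1, C('N')=2, C('a')=3, C('c')=4, C('i')=6, C('k')=7, C('n')=11
L[0]='N': occ=0, LF[0]=C('N')+0=2+0=2
L[1]='k': occ=0, LF[1]=C('k')+0=7+0=7
L[2]='1': occ=0, LF[2]=C('1')+0=1+0=1
L[3]='n': occ=0, LF[3]=C('n')+0=11+0=11
L[4]='a': occ=0, LF[4]=C('a')+0=3+0=3
L[5]='i': occ=0, LF[5]=C('i')+0=6+0=6
L[6]='n': occ=1, LF[6]=C('n')+1=11+1=12
L[7]='c': occ=0, LF[7]=C('c')+0=4+0=4
L[8]='c': occ=1, LF[8]=C('c')+1=4+1=5
L[9]='k': occ=1, LF[9]=C('k')+1=7+1=8
L[10]='$': occ=0, LF[10]=C('$')+0=0+0=0
L[11]='k': occ=2, LF[11]=C('k')+2=7+2=9
L[12]='k': occ=3, LF[12]=C('k')+3=7+3=10

Answer: 2 7 1 11 3 6 12 4 5 8 0 9 10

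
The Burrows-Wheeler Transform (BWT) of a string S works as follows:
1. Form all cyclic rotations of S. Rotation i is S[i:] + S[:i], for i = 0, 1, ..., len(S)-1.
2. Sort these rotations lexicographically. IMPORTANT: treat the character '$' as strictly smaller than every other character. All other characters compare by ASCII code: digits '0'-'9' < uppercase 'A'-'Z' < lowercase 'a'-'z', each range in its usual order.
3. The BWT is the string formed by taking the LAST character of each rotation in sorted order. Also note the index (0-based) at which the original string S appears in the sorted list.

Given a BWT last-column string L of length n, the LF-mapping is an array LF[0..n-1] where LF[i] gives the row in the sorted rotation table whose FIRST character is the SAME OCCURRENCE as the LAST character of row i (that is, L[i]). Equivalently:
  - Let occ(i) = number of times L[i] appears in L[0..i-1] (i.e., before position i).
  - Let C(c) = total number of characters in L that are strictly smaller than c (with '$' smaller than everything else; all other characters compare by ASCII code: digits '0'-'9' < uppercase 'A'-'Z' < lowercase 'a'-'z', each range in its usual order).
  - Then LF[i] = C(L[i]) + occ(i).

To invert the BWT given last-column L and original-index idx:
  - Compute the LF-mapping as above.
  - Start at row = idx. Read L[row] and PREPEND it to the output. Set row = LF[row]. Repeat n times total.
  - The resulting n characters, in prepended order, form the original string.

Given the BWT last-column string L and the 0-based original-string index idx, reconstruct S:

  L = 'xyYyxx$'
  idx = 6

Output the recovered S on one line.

Answer: yxxyYx$

Derivation:
LF mapping: 2 5 1 6 3 4 0
Walk LF starting at row 6, prepending L[row]:
  step 1: row=6, L[6]='$', prepend. Next row=LF[6]=0
  step 2: row=0, L[0]='x', prepend. Next row=LF[0]=2
  step 3: row=2, L[2]='Y', prepend. Next row=LF[2]=1
  step 4: row=1, L[1]='y', prepend. Next row=LF[1]=5
  step 5: row=5, L[5]='x', prepend. Next row=LF[5]=4
  step 6: row=4, L[4]='x', prepend. Next row=LF[4]=3
  step 7: row=3, L[3]='y', prepend. Next row=LF[3]=6
Reversed output: yxxyYx$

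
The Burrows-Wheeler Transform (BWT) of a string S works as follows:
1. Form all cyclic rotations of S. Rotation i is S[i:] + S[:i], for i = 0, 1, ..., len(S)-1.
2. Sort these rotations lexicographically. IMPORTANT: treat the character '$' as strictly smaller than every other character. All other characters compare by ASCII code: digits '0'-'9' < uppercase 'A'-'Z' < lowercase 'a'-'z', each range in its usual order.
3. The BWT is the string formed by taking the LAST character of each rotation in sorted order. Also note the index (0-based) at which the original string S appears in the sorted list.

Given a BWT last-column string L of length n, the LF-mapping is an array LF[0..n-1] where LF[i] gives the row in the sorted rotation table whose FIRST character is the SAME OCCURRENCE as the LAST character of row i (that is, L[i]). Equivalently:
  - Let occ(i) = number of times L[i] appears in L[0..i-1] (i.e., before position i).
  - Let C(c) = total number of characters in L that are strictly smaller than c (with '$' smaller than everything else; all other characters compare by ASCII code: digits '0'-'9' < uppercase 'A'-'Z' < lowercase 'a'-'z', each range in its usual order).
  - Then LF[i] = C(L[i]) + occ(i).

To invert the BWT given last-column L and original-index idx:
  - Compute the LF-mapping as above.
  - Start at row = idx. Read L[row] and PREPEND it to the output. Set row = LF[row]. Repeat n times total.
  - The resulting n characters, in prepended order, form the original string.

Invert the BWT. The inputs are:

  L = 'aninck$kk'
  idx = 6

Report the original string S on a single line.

LF mapping: 1 7 3 8 2 4 0 5 6
Walk LF starting at row 6, prepending L[row]:
  step 1: row=6, L[6]='$', prepend. Next row=LF[6]=0
  step 2: row=0, L[0]='a', prepend. Next row=LF[0]=1
  step 3: row=1, L[1]='n', prepend. Next row=LF[1]=7
  step 4: row=7, L[7]='k', prepend. Next row=LF[7]=5
  step 5: row=5, L[5]='k', prepend. Next row=LF[5]=4
  step 6: row=4, L[4]='c', prepend. Next row=LF[4]=2
  step 7: row=2, L[2]='i', prepend. Next row=LF[2]=3
  step 8: row=3, L[3]='n', prepend. Next row=LF[3]=8
  step 9: row=8, L[8]='k', prepend. Next row=LF[8]=6
Reversed output: knickkna$

Answer: knickkna$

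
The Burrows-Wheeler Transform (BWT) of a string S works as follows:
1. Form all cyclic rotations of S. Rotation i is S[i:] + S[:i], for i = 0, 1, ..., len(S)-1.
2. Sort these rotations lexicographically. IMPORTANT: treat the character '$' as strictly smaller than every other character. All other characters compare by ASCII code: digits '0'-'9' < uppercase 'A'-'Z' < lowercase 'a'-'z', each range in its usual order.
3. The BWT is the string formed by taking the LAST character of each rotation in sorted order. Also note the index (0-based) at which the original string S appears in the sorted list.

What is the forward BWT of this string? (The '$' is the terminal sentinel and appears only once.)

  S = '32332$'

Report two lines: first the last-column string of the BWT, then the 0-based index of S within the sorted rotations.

All 6 rotations (rotation i = S[i:]+S[:i]):
  rot[0] = 32332$
  rot[1] = 2332$3
  rot[2] = 332$32
  rot[3] = 32$323
  rot[4] = 2$3233
  rot[5] = $32332
Sorted (with $ < everything):
  sorted[0] = $32332  (last char: '2')
  sorted[1] = 2$3233  (last char: '3')
  sorted[2] = 2332$3  (last char: '3')
  sorted[3] = 32$323  (last char: '3')
  sorted[4] = 32332$  (last char: '$')
  sorted[5] = 332$32  (last char: '2')
Last column: 2333$2
Original string S is at sorted index 4

Answer: 2333$2
4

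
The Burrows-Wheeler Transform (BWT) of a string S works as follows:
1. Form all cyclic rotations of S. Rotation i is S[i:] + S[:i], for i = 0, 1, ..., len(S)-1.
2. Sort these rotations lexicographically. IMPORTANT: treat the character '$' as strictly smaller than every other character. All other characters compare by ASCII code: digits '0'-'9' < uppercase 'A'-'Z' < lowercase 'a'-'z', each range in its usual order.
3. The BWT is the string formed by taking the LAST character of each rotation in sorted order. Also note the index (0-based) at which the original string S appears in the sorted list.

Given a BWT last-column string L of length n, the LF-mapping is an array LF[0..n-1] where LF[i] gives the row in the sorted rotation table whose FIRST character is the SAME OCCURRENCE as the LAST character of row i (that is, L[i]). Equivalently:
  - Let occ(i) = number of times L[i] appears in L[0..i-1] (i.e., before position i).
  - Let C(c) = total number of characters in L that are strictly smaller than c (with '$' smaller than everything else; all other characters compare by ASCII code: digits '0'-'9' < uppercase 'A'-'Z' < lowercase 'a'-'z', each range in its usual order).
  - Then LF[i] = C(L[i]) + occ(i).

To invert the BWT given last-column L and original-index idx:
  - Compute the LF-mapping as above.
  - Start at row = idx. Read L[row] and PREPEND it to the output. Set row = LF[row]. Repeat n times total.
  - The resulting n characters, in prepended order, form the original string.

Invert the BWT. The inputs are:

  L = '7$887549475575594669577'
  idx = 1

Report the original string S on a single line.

LF mapping: 12 0 18 19 13 4 1 20 2 14 5 6 15 7 8 21 3 10 11 22 9 16 17
Walk LF starting at row 1, prepending L[row]:
  step 1: row=1, L[1]='$', prepend. Next row=LF[1]=0
  step 2: row=0, L[0]='7', prepend. Next row=LF[0]=12
  step 3: row=12, L[12]='7', prepend. Next row=LF[12]=15
  step 4: row=15, L[15]='9', prepend. Next row=LF[15]=21
  step 5: row=21, L[21]='7', prepend. Next row=LF[21]=16
  step 6: row=16, L[16]='4', prepend. Next row=LF[16]=3
  step 7: row=3, L[3]='8', prepend. Next row=LF[3]=19
  step 8: row=19, L[19]='9', prepend. Next row=LF[19]=22
  step 9: row=22, L[22]='7', prepend. Next row=LF[22]=17
  step 10: row=17, L[17]='6', prepend. Next row=LF[17]=10
  step 11: row=10, L[10]='5', prepend. Next row=LF[10]=5
  step 12: row=5, L[5]='5', prepend. Next row=LF[5]=4
  step 13: row=4, L[4]='7', prepend. Next row=LF[4]=13
  step 14: row=13, L[13]='5', prepend. Next row=LF[13]=7
  step 15: row=7, L[7]='9', prepend. Next row=LF[7]=20
  step 16: row=20, L[20]='5', prepend. Next row=LF[20]=9
  step 17: row=9, L[9]='7', prepend. Next row=LF[9]=14
  step 18: row=14, L[14]='5', prepend. Next row=LF[14]=8
  step 19: row=8, L[8]='4', prepend. Next row=LF[8]=2
  step 20: row=2, L[2]='8', prepend. Next row=LF[2]=18
  step 21: row=18, L[18]='6', prepend. Next row=LF[18]=11
  step 22: row=11, L[11]='5', prepend. Next row=LF[11]=6
  step 23: row=6, L[6]='4', prepend. Next row=LF[6]=1
Reversed output: 4568457595755679847977$

Answer: 4568457595755679847977$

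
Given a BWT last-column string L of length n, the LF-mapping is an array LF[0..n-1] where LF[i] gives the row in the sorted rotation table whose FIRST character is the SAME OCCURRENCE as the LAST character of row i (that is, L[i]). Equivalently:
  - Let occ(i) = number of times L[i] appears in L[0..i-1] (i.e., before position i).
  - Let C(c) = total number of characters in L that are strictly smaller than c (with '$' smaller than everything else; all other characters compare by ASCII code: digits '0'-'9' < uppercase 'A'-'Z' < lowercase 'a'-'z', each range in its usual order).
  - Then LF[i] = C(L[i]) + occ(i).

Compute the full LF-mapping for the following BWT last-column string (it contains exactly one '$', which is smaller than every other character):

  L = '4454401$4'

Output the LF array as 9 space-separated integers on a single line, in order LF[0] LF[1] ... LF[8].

Char counts: '$':1, '0':1, '1':1, '4':5, '5':1
C (first-col start): C('$')=0, C('0')=1, C('1')=2, C('4')=3, C('5')=8
L[0]='4': occ=0, LF[0]=C('4')+0=3+0=3
L[1]='4': occ=1, LF[1]=C('4')+1=3+1=4
L[2]='5': occ=0, LF[2]=C('5')+0=8+0=8
L[3]='4': occ=2, LF[3]=C('4')+2=3+2=5
L[4]='4': occ=3, LF[4]=C('4')+3=3+3=6
L[5]='0': occ=0, LF[5]=C('0')+0=1+0=1
L[6]='1': occ=0, LF[6]=C('1')+0=2+0=2
L[7]='$': occ=0, LF[7]=C('$')+0=0+0=0
L[8]='4': occ=4, LF[8]=C('4')+4=3+4=7

Answer: 3 4 8 5 6 1 2 0 7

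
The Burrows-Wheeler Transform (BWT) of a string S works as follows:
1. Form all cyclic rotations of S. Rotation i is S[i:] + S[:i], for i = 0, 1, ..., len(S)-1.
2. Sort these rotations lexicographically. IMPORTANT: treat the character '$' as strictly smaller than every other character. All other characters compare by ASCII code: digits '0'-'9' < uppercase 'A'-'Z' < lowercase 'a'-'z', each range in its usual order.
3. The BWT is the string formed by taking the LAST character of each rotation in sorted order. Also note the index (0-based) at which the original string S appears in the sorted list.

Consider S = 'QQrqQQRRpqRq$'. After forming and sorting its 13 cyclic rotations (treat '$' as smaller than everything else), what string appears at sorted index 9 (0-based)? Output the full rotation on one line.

All 13 rotations (rotation i = S[i:]+S[:i]):
  rot[0] = QQrqQQRRpqRq$
  rot[1] = QrqQQRRpqRq$Q
  rot[2] = rqQQRRpqRq$QQ
  rot[3] = qQQRRpqRq$QQr
  rot[4] = QQRRpqRq$QQrq
  rot[5] = QRRpqRq$QQrqQ
  rot[6] = RRpqRq$QQrqQQ
  rot[7] = RpqRq$QQrqQQR
  rot[8] = pqRq$QQrqQQRR
  rot[9] = qRq$QQrqQQRRp
  rot[10] = Rq$QQrqQQRRpq
  rot[11] = q$QQrqQQRRpqR
  rot[12] = $QQrqQQRRpqRq
Sorted (with $ < everything):
  sorted[0] = $QQrqQQRRpqRq
  sorted[1] = QQRRpqRq$QQrq
  sorted[2] = QQrqQQRRpqRq$
  sorted[3] = QRRpqRq$QQrqQ
  sorted[4] = QrqQQRRpqRq$Q
  sorted[5] = RRpqRq$QQrqQQ
  sorted[6] = RpqRq$QQrqQQR
  sorted[7] = Rq$QQrqQQRRpq
  sorted[8] = pqRq$QQrqQQRR
  sorted[9] = q$QQrqQQRRpqR
  sorted[10] = qQQRRpqRq$QQr
  sorted[11] = qRq$QQrqQQRRp
  sorted[12] = rqQQRRpqRq$QQ
sorted[9] = q$QQrqQQRRpqR

Answer: q$QQrqQQRRpqR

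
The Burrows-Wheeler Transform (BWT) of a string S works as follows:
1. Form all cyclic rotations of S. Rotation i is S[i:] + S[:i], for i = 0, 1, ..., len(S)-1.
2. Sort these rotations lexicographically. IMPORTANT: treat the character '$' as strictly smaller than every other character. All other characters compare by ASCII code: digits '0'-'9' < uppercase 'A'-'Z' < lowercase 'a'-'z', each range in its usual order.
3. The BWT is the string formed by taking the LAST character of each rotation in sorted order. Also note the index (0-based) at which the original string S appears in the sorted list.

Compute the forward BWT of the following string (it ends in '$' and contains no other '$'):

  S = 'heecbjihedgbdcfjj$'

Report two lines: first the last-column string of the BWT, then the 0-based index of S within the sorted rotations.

All 18 rotations (rotation i = S[i:]+S[:i]):
  rot[0] = heecbjihedgbdcfjj$
  rot[1] = eecbjihedgbdcfjj$h
  rot[2] = ecbjihedgbdcfjj$he
  rot[3] = cbjihedgbdcfjj$hee
  rot[4] = bjihedgbdcfjj$heec
  rot[5] = jihedgbdcfjj$heecb
  rot[6] = ihedgbdcfjj$heecbj
  rot[7] = hedgbdcfjj$heecbji
  rot[8] = edgbdcfjj$heecbjih
  rot[9] = dgbdcfjj$heecbjihe
  rot[10] = gbdcfjj$heecbjihed
  rot[11] = bdcfjj$heecbjihedg
  rot[12] = dcfjj$heecbjihedgb
  rot[13] = cfjj$heecbjihedgbd
  rot[14] = fjj$heecbjihedgbdc
  rot[15] = jj$heecbjihedgbdcf
  rot[16] = j$heecbjihedgbdcfj
  rot[17] = $heecbjihedgbdcfjj
Sorted (with $ < everything):
  sorted[0] = $heecbjihedgbdcfjj  (last char: 'j')
  sorted[1] = bdcfjj$heecbjihedg  (last char: 'g')
  sorted[2] = bjihedgbdcfjj$heec  (last char: 'c')
  sorted[3] = cbjihedgbdcfjj$hee  (last char: 'e')
  sorted[4] = cfjj$heecbjihedgbd  (last char: 'd')
  sorted[5] = dcfjj$heecbjihedgb  (last char: 'b')
  sorted[6] = dgbdcfjj$heecbjihe  (last char: 'e')
  sorted[7] = ecbjihedgbdcfjj$he  (last char: 'e')
  sorted[8] = edgbdcfjj$heecbjih  (last char: 'h')
  sorted[9] = eecbjihedgbdcfjj$h  (last char: 'h')
  sorted[10] = fjj$heecbjihedgbdc  (last char: 'c')
  sorted[11] = gbdcfjj$heecbjihed  (last char: 'd')
  sorted[12] = hedgbdcfjj$heecbji  (last char: 'i')
  sorted[13] = heecbjihedgbdcfjj$  (last char: '$')
  sorted[14] = ihedgbdcfjj$heecbj  (last char: 'j')
  sorted[15] = j$heecbjihedgbdcfj  (last char: 'j')
  sorted[16] = jihedgbdcfjj$heecb  (last char: 'b')
  sorted[17] = jj$heecbjihedgbdcf  (last char: 'f')
Last column: jgcedbeehhcdi$jjbf
Original string S is at sorted index 13

Answer: jgcedbeehhcdi$jjbf
13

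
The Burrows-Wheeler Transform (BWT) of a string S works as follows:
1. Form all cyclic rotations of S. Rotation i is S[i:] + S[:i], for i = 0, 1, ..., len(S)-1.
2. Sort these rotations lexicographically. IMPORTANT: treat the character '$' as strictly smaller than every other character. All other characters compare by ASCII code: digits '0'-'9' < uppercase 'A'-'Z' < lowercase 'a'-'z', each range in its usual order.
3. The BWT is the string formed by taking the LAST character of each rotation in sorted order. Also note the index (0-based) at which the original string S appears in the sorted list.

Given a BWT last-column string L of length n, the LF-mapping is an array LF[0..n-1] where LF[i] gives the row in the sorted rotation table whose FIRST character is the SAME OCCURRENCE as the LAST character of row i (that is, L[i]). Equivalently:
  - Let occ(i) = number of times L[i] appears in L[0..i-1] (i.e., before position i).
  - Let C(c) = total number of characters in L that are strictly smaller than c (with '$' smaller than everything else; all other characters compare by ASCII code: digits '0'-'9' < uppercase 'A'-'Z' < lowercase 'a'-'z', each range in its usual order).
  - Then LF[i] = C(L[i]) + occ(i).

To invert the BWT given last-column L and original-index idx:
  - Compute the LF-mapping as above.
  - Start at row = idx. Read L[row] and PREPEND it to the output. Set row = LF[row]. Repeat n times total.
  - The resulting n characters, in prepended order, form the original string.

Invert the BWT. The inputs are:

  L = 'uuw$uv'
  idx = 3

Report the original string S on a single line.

LF mapping: 1 2 5 0 3 4
Walk LF starting at row 3, prepending L[row]:
  step 1: row=3, L[3]='$', prepend. Next row=LF[3]=0
  step 2: row=0, L[0]='u', prepend. Next row=LF[0]=1
  step 3: row=1, L[1]='u', prepend. Next row=LF[1]=2
  step 4: row=2, L[2]='w', prepend. Next row=LF[2]=5
  step 5: row=5, L[5]='v', prepend. Next row=LF[5]=4
  step 6: row=4, L[4]='u', prepend. Next row=LF[4]=3
Reversed output: uvwuu$

Answer: uvwuu$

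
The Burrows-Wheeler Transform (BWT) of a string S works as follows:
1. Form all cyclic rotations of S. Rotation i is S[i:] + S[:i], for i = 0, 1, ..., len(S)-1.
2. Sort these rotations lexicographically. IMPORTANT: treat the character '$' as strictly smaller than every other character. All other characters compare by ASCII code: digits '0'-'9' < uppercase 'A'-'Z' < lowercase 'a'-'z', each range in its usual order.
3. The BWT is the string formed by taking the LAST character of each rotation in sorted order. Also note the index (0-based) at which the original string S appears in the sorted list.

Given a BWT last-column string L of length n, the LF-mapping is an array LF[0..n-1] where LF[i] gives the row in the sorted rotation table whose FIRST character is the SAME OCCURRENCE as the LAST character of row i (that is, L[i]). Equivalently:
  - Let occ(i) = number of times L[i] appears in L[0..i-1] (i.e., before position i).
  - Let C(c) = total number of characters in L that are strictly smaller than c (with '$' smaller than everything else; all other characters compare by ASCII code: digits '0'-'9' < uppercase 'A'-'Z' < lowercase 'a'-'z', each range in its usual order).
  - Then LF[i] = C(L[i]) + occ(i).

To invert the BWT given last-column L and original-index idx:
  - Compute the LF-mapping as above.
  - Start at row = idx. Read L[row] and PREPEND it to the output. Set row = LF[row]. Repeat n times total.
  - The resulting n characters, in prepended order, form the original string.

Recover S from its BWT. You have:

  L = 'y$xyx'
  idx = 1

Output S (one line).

LF mapping: 3 0 1 4 2
Walk LF starting at row 1, prepending L[row]:
  step 1: row=1, L[1]='$', prepend. Next row=LF[1]=0
  step 2: row=0, L[0]='y', prepend. Next row=LF[0]=3
  step 3: row=3, L[3]='y', prepend. Next row=LF[3]=4
  step 4: row=4, L[4]='x', prepend. Next row=LF[4]=2
  step 5: row=2, L[2]='x', prepend. Next row=LF[2]=1
Reversed output: xxyy$

Answer: xxyy$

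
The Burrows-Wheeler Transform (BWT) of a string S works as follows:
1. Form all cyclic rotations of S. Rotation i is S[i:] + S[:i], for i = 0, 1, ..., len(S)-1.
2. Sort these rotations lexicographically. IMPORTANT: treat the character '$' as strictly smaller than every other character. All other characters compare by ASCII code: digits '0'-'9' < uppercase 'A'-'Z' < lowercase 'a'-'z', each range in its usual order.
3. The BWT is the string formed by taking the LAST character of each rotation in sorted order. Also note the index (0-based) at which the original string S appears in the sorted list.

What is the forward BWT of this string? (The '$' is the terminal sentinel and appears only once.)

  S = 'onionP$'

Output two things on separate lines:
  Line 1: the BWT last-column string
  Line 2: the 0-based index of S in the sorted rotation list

Answer: Pnnooi$
6

Derivation:
All 7 rotations (rotation i = S[i:]+S[:i]):
  rot[0] = onionP$
  rot[1] = nionP$o
  rot[2] = ionP$on
  rot[3] = onP$oni
  rot[4] = nP$onio
  rot[5] = P$onion
  rot[6] = $onionP
Sorted (with $ < everything):
  sorted[0] = $onionP  (last char: 'P')
  sorted[1] = P$onion  (last char: 'n')
  sorted[2] = ionP$on  (last char: 'n')
  sorted[3] = nP$onio  (last char: 'o')
  sorted[4] = nionP$o  (last char: 'o')
  sorted[5] = onP$oni  (last char: 'i')
  sorted[6] = onionP$  (last char: '$')
Last column: Pnnooi$
Original string S is at sorted index 6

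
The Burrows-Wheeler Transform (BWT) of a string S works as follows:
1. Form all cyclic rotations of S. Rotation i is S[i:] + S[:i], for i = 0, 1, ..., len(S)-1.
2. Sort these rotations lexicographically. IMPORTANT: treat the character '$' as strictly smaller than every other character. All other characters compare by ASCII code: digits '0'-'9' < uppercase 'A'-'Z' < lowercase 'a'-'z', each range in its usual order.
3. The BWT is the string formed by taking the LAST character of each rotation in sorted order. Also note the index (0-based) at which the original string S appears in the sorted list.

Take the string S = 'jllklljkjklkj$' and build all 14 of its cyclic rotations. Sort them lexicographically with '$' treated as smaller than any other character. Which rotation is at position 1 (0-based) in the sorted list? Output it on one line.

All 14 rotations (rotation i = S[i:]+S[:i]):
  rot[0] = jllklljkjklkj$
  rot[1] = llklljkjklkj$j
  rot[2] = lklljkjklkj$jl
  rot[3] = klljkjklkj$jll
  rot[4] = lljkjklkj$jllk
  rot[5] = ljkjklkj$jllkl
  rot[6] = jkjklkj$jllkll
  rot[7] = kjklkj$jllkllj
  rot[8] = jklkj$jllklljk
  rot[9] = klkj$jllklljkj
  rot[10] = lkj$jllklljkjk
  rot[11] = kj$jllklljkjkl
  rot[12] = j$jllklljkjklk
  rot[13] = $jllklljkjklkj
Sorted (with $ < everything):
  sorted[0] = $jllklljkjklkj
  sorted[1] = j$jllklljkjklk
  sorted[2] = jkjklkj$jllkll
  sorted[3] = jklkj$jllklljk
  sorted[4] = jllklljkjklkj$
  sorted[5] = kj$jllklljkjkl
  sorted[6] = kjklkj$jllkllj
  sorted[7] = klkj$jllklljkj
  sorted[8] = klljkjklkj$jll
  sorted[9] = ljkjklkj$jllkl
  sorted[10] = lkj$jllklljkjk
  sorted[11] = lklljkjklkj$jl
  sorted[12] = lljkjklkj$jllk
  sorted[13] = llklljkjklkj$j
sorted[1] = j$jllklljkjklk

Answer: j$jllklljkjklk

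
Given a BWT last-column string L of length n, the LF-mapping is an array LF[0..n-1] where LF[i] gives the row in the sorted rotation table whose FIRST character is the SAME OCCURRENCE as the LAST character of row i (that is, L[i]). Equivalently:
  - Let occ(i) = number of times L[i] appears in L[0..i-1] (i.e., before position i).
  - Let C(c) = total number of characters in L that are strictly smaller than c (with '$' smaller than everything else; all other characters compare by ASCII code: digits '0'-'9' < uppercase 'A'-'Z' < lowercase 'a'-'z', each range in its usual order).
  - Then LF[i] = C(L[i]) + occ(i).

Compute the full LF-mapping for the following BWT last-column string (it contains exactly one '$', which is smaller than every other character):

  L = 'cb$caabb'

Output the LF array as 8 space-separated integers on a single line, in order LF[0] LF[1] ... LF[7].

Char counts: '$':1, 'a':2, 'b':3, 'c':2
C (first-col start): C('$')=0, C('a')=1, C('b')=3, C('c')=6
L[0]='c': occ=0, LF[0]=C('c')+0=6+0=6
L[1]='b': occ=0, LF[1]=C('b')+0=3+0=3
L[2]='$': occ=0, LF[2]=C('$')+0=0+0=0
L[3]='c': occ=1, LF[3]=C('c')+1=6+1=7
L[4]='a': occ=0, LF[4]=C('a')+0=1+0=1
L[5]='a': occ=1, LF[5]=C('a')+1=1+1=2
L[6]='b': occ=1, LF[6]=C('b')+1=3+1=4
L[7]='b': occ=2, LF[7]=C('b')+2=3+2=5

Answer: 6 3 0 7 1 2 4 5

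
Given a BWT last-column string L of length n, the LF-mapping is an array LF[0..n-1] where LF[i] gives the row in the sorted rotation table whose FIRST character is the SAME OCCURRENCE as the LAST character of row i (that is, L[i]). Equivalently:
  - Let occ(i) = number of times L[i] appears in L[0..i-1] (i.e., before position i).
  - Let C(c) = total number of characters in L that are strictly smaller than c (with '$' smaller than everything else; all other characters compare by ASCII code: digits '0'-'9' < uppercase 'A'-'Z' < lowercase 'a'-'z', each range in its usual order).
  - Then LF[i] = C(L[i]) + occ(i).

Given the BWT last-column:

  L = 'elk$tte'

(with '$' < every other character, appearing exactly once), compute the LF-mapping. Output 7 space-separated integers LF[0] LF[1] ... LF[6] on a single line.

Char counts: '$':1, 'e':2, 'k':1, 'l':1, 't':2
C (first-col start): C('$')=0, C('e')=1, C('k')=3, C('l')=4, C('t')=5
L[0]='e': occ=0, LF[0]=C('e')+0=1+0=1
L[1]='l': occ=0, LF[1]=C('l')+0=4+0=4
L[2]='k': occ=0, LF[2]=C('k')+0=3+0=3
L[3]='$': occ=0, LF[3]=C('$')+0=0+0=0
L[4]='t': occ=0, LF[4]=C('t')+0=5+0=5
L[5]='t': occ=1, LF[5]=C('t')+1=5+1=6
L[6]='e': occ=1, LF[6]=C('e')+1=1+1=2

Answer: 1 4 3 0 5 6 2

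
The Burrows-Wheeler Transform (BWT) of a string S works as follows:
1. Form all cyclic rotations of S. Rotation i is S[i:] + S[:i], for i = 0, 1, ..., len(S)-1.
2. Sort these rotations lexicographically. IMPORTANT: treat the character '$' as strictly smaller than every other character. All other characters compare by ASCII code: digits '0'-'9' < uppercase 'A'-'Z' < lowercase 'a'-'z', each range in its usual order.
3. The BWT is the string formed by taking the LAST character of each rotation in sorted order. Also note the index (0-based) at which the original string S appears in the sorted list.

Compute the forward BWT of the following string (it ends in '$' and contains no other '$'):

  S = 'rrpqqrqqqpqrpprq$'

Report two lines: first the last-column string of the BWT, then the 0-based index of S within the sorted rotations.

All 17 rotations (rotation i = S[i:]+S[:i]):
  rot[0] = rrpqqrqqqpqrpprq$
  rot[1] = rpqqrqqqpqrpprq$r
  rot[2] = pqqrqqqpqrpprq$rr
  rot[3] = qqrqqqpqrpprq$rrp
  rot[4] = qrqqqpqrpprq$rrpq
  rot[5] = rqqqpqrpprq$rrpqq
  rot[6] = qqqpqrpprq$rrpqqr
  rot[7] = qqpqrpprq$rrpqqrq
  rot[8] = qpqrpprq$rrpqqrqq
  rot[9] = pqrpprq$rrpqqrqqq
  rot[10] = qrpprq$rrpqqrqqqp
  rot[11] = rpprq$rrpqqrqqqpq
  rot[12] = pprq$rrpqqrqqqpqr
  rot[13] = prq$rrpqqrqqqpqrp
  rot[14] = rq$rrpqqrqqqpqrpp
  rot[15] = q$rrpqqrqqqpqrppr
  rot[16] = $rrpqqrqqqpqrpprq
Sorted (with $ < everything):
  sorted[0] = $rrpqqrqqqpqrpprq  (last char: 'q')
  sorted[1] = pprq$rrpqqrqqqpqr  (last char: 'r')
  sorted[2] = pqqrqqqpqrpprq$rr  (last char: 'r')
  sorted[3] = pqrpprq$rrpqqrqqq  (last char: 'q')
  sorted[4] = prq$rrpqqrqqqpqrp  (last char: 'p')
  sorted[5] = q$rrpqqrqqqpqrppr  (last char: 'r')
  sorted[6] = qpqrpprq$rrpqqrqq  (last char: 'q')
  sorted[7] = qqpqrpprq$rrpqqrq  (last char: 'q')
  sorted[8] = qqqpqrpprq$rrpqqr  (last char: 'r')
  sorted[9] = qqrqqqpqrpprq$rrp  (last char: 'p')
  sorted[10] = qrpprq$rrpqqrqqqp  (last char: 'p')
  sorted[11] = qrqqqpqrpprq$rrpq  (last char: 'q')
  sorted[12] = rpprq$rrpqqrqqqpq  (last char: 'q')
  sorted[13] = rpqqrqqqpqrpprq$r  (last char: 'r')
  sorted[14] = rq$rrpqqrqqqpqrpp  (last char: 'p')
  sorted[15] = rqqqpqrpprq$rrpqq  (last char: 'q')
  sorted[16] = rrpqqrqqqpqrpprq$  (last char: '$')
Last column: qrrqprqqrppqqrpq$
Original string S is at sorted index 16

Answer: qrrqprqqrppqqrpq$
16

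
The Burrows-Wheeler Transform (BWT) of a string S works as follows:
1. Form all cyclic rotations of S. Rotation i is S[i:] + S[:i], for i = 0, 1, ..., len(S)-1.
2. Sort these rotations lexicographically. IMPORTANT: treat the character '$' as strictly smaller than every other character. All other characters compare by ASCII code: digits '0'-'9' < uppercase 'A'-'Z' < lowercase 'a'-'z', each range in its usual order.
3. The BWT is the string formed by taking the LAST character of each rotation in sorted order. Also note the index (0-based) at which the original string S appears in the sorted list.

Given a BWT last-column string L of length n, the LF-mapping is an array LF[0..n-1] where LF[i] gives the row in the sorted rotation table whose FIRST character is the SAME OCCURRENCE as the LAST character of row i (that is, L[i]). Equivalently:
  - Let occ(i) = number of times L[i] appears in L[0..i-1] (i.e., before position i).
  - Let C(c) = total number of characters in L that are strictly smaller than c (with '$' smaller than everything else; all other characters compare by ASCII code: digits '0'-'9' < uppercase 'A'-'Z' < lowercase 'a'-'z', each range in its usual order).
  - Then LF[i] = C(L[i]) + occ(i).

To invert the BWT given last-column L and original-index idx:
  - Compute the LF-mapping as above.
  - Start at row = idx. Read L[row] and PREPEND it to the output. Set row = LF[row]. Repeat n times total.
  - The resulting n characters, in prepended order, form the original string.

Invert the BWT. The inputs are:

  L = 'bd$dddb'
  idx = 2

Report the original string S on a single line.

LF mapping: 1 3 0 4 5 6 2
Walk LF starting at row 2, prepending L[row]:
  step 1: row=2, L[2]='$', prepend. Next row=LF[2]=0
  step 2: row=0, L[0]='b', prepend. Next row=LF[0]=1
  step 3: row=1, L[1]='d', prepend. Next row=LF[1]=3
  step 4: row=3, L[3]='d', prepend. Next row=LF[3]=4
  step 5: row=4, L[4]='d', prepend. Next row=LF[4]=5
  step 6: row=5, L[5]='d', prepend. Next row=LF[5]=6
  step 7: row=6, L[6]='b', prepend. Next row=LF[6]=2
Reversed output: bddddb$

Answer: bddddb$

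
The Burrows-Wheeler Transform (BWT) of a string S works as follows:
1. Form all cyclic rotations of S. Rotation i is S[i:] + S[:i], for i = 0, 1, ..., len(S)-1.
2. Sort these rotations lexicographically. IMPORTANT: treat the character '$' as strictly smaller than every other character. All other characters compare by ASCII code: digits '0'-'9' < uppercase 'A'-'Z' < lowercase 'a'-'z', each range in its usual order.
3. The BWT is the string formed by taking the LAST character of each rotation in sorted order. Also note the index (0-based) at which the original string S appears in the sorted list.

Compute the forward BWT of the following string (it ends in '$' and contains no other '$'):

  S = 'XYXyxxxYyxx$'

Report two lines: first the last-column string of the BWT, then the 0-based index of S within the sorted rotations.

Answer: x$YXxxxyxyYX
1

Derivation:
All 12 rotations (rotation i = S[i:]+S[:i]):
  rot[0] = XYXyxxxYyxx$
  rot[1] = YXyxxxYyxx$X
  rot[2] = XyxxxYyxx$XY
  rot[3] = yxxxYyxx$XYX
  rot[4] = xxxYyxx$XYXy
  rot[5] = xxYyxx$XYXyx
  rot[6] = xYyxx$XYXyxx
  rot[7] = Yyxx$XYXyxxx
  rot[8] = yxx$XYXyxxxY
  rot[9] = xx$XYXyxxxYy
  rot[10] = x$XYXyxxxYyx
  rot[11] = $XYXyxxxYyxx
Sorted (with $ < everything):
  sorted[0] = $XYXyxxxYyxx  (last char: 'x')
  sorted[1] = XYXyxxxYyxx$  (last char: '$')
  sorted[2] = XyxxxYyxx$XY  (last char: 'Y')
  sorted[3] = YXyxxxYyxx$X  (last char: 'X')
  sorted[4] = Yyxx$XYXyxxx  (last char: 'x')
  sorted[5] = x$XYXyxxxYyx  (last char: 'x')
  sorted[6] = xYyxx$XYXyxx  (last char: 'x')
  sorted[7] = xx$XYXyxxxYy  (last char: 'y')
  sorted[8] = xxYyxx$XYXyx  (last char: 'x')
  sorted[9] = xxxYyxx$XYXy  (last char: 'y')
  sorted[10] = yxx$XYXyxxxY  (last char: 'Y')
  sorted[11] = yxxxYyxx$XYX  (last char: 'X')
Last column: x$YXxxxyxyYX
Original string S is at sorted index 1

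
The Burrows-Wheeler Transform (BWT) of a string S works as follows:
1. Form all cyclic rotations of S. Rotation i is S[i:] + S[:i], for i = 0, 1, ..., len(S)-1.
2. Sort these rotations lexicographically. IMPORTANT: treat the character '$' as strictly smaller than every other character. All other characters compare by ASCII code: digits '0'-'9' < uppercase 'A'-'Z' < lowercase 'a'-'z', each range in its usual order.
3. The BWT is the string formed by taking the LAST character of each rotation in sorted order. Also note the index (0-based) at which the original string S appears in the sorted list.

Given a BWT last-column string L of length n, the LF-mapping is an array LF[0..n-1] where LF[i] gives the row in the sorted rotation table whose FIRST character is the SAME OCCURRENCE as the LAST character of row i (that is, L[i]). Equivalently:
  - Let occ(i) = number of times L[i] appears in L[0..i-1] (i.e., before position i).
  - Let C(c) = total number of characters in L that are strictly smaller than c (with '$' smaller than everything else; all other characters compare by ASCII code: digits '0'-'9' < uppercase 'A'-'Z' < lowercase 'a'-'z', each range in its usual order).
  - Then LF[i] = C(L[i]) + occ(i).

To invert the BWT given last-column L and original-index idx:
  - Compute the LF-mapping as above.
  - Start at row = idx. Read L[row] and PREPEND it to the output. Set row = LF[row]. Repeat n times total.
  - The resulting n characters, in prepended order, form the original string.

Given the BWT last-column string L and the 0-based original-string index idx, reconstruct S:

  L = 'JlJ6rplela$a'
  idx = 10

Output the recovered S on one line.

LF mapping: 2 7 3 1 11 10 8 6 9 4 0 5
Walk LF starting at row 10, prepending L[row]:
  step 1: row=10, L[10]='$', prepend. Next row=LF[10]=0
  step 2: row=0, L[0]='J', prepend. Next row=LF[0]=2
  step 3: row=2, L[2]='J', prepend. Next row=LF[2]=3
  step 4: row=3, L[3]='6', prepend. Next row=LF[3]=1
  step 5: row=1, L[1]='l', prepend. Next row=LF[1]=7
  step 6: row=7, L[7]='e', prepend. Next row=LF[7]=6
  step 7: row=6, L[6]='l', prepend. Next row=LF[6]=8
  step 8: row=8, L[8]='l', prepend. Next row=LF[8]=9
  step 9: row=9, L[9]='a', prepend. Next row=LF[9]=4
  step 10: row=4, L[4]='r', prepend. Next row=LF[4]=11
  step 11: row=11, L[11]='a', prepend. Next row=LF[11]=5
  step 12: row=5, L[5]='p', prepend. Next row=LF[5]=10
Reversed output: parallel6JJ$

Answer: parallel6JJ$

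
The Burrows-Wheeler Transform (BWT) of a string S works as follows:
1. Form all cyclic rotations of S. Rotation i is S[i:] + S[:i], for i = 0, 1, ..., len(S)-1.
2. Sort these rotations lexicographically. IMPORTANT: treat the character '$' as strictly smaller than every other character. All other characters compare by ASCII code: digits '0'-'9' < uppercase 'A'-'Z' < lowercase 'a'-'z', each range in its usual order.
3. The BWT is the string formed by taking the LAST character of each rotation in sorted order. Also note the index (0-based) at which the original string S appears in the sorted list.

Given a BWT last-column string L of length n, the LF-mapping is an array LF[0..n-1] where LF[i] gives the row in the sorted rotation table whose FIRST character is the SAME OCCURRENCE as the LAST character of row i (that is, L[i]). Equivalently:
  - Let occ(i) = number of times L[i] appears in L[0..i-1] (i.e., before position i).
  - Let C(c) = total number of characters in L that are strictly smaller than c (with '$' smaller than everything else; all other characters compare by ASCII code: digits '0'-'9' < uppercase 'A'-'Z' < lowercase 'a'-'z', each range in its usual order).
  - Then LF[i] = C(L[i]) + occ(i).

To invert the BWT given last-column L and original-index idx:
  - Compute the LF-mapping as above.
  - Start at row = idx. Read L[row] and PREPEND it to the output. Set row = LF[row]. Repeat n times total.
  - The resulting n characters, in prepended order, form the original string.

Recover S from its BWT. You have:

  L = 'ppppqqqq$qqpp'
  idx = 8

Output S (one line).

LF mapping: 1 2 3 4 7 8 9 10 0 11 12 5 6
Walk LF starting at row 8, prepending L[row]:
  step 1: row=8, L[8]='$', prepend. Next row=LF[8]=0
  step 2: row=0, L[0]='p', prepend. Next row=LF[0]=1
  step 3: row=1, L[1]='p', prepend. Next row=LF[1]=2
  step 4: row=2, L[2]='p', prepend. Next row=LF[2]=3
  step 5: row=3, L[3]='p', prepend. Next row=LF[3]=4
  step 6: row=4, L[4]='q', prepend. Next row=LF[4]=7
  step 7: row=7, L[7]='q', prepend. Next row=LF[7]=10
  step 8: row=10, L[10]='q', prepend. Next row=LF[10]=12
  step 9: row=12, L[12]='p', prepend. Next row=LF[12]=6
  step 10: row=6, L[6]='q', prepend. Next row=LF[6]=9
  step 11: row=9, L[9]='q', prepend. Next row=LF[9]=11
  step 12: row=11, L[11]='p', prepend. Next row=LF[11]=5
  step 13: row=5, L[5]='q', prepend. Next row=LF[5]=8
Reversed output: qpqqpqqqpppp$

Answer: qpqqpqqqpppp$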